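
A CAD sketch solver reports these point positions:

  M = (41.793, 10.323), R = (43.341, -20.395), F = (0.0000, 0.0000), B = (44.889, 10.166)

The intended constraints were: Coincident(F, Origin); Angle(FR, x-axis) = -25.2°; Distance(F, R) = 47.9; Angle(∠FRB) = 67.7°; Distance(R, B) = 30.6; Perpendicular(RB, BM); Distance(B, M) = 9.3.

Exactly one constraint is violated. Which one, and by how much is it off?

Distance(B, M) = 9.3 — off by 6.20.

F = (0.00, 0.00) ✓; FR at -25.20° ✓; |FR| = 47.90 ✓; ∠FRB = 67.70° ✓; |RB| = 30.60 ✓; ∠(RB, BM) = 90.00° ✓; |BM| = 3.100 ✗.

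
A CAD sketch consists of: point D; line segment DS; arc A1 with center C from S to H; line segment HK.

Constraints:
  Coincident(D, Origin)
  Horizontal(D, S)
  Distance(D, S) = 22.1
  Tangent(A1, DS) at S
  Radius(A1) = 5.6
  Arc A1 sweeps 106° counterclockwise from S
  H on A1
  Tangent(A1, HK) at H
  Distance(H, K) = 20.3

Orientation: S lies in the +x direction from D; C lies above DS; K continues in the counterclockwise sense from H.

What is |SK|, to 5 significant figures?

26.658

D is at the origin; D and S share the same y with |DS| = 22.1 and S on the +x side, so S = (22.100, 0.0000). Since A1 is tangent to DS there, CS ⟂ DS, so C = S + (0, 5.6) = (22.100, 5.6000). On A1, S sits at bearing -90° from C; a 106° counterclockwise sweep puts H at bearing 16°, so H = C + 5.6·(cos 16°, sin 16°) = (27.483, 7.1436). The tangent condition forces CH to be normal to HK, so HK runs along (−sin 16°, cos 16°); with |HK| = 20.3, K = (21.888, 26.657). Then |SK| = |K − S| = 26.658.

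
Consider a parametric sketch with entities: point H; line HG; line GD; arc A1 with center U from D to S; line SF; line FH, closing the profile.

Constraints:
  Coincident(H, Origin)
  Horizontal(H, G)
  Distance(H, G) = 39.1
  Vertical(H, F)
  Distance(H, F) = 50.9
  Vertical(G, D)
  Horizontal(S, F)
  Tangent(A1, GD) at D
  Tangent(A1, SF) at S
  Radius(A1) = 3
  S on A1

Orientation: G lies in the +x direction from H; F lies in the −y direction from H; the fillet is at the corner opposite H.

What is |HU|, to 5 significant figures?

59.980

H and F share the same x with |HF| = 50.9 and F on the −y side, so F = (0.0000, -50.900). The virtual corner opposite H is at (39.100, -50.900). Tangency of A1 to GD means the radius UD is perpendicular to GD and the tangent condition forces US to be normal to SF, with radius 3.0, so the center U sits 3.0 in from both sides at U = (36.100, -47.900). Then |HU| = |U − H| = 59.980.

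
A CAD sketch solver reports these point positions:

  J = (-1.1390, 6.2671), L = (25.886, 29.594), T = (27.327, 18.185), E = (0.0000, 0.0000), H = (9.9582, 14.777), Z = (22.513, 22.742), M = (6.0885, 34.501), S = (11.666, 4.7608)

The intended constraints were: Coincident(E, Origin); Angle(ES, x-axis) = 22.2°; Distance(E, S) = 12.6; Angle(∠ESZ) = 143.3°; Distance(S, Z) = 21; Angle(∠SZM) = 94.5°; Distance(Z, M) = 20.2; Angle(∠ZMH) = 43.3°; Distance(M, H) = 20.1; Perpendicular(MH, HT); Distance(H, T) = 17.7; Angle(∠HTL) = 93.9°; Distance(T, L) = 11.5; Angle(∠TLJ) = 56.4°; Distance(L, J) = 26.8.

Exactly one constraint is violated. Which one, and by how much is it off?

Distance(L, J) = 26.8 — off by 8.90.

E = (0.00, 0.00) ✓; ES at 22.20° ✓; |ES| = 12.60 ✓; ∠ESZ = 143.3° ✓; |SZ| = 21.00 ✓; ∠SZM = 94.50° ✓; |ZM| = 20.20 ✓; ∠ZMH = 43.30° ✓; |MH| = 20.10 ✓; ∠(MH, HT) = 90.00° ✓; |HT| = 17.70 ✓; ∠HTL = 93.90° ✓; |TL| = 11.50 ✓; ∠TLJ = 56.40° ✓; |LJ| = 35.70 ✗.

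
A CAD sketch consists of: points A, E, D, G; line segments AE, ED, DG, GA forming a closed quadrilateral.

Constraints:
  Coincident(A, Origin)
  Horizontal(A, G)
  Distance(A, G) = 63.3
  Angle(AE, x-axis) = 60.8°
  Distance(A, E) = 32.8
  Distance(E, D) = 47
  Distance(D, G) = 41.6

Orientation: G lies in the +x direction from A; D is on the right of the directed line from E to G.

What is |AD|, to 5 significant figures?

30.878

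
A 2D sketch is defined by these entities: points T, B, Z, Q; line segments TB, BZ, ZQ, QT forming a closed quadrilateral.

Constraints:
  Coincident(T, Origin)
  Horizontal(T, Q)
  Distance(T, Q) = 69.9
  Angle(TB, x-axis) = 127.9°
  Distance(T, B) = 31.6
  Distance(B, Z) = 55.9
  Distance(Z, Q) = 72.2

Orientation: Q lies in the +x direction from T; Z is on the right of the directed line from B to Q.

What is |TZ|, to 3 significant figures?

26.5

Checks: |BZ| = 55.90 ✓; |ZQ| = 72.20 ✓.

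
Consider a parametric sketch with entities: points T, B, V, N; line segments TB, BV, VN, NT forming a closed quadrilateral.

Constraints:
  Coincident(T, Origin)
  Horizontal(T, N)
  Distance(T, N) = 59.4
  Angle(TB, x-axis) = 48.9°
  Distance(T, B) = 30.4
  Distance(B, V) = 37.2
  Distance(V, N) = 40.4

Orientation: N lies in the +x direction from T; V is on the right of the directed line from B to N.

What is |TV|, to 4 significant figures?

25.88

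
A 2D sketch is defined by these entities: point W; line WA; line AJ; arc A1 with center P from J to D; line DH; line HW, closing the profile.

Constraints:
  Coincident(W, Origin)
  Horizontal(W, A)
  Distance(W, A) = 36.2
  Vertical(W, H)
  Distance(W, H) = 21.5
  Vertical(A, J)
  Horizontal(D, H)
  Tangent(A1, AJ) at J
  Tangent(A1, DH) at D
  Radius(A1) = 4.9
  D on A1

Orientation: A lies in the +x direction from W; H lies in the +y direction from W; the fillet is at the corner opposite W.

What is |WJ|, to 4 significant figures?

39.82

W is at the origin; W and A share the same y with |WA| = 36.2 and A on the +x side, so A = (36.20, 0.000). W and H share the same x with |WH| = 21.5 and H on the +y side, so H = (0.000, 21.50). The virtual corner opposite W is at (36.20, 21.50). A1 meets AJ tangentially, so PJ is at right angles to AJ and tangency of A1 to DH means the radius PD is perpendicular to DH, with radius 4.9, so the center P sits 4.9 in from both sides at P = (31.30, 16.60). That places the tangent points at J = (36.20, 16.60) on AJ and D = (31.30, 21.50) on DH. Then |WJ| = |J − W| = 39.82.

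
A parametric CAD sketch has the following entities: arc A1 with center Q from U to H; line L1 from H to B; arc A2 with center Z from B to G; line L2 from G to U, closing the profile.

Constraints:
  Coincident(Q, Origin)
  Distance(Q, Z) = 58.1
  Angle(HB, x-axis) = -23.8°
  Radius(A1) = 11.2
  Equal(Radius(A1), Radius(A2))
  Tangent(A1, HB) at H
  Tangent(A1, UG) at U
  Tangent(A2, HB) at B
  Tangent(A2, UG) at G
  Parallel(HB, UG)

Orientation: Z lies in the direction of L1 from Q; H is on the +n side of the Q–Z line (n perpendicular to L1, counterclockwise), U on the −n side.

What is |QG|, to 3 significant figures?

59.2

The slot axis is L1's direction at -23.8°, so u = (cos -23.8°, sin -23.8°) = (0.915, -0.404) and n = (−sin -23.8°, cos -23.8°) = (0.404, 0.915). Q is at the origin and Z lies 58.1 along u from Q, so Z = 58.1·u = (53.2, -23.4). Tangency of A1 to both parallel lines with radius 11.2 puts H and U at Q ± 11.2·n: H = (4.52, 10.2), U = (-4.52, -10.2). Equal radii place B and G the same way about Z: B = Z + 11.2·n = (57.7, -13.2), G = Z − 11.2·n = (48.6, -33.7). Then |QG| = |G − Q| = 59.2.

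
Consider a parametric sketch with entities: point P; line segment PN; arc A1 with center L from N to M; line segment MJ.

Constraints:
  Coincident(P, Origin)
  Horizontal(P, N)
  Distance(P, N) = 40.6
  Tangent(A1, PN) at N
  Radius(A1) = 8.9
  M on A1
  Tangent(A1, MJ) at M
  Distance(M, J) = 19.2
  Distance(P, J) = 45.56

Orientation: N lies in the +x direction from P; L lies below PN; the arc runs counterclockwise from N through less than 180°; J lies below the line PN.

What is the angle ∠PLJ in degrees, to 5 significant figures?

86.751°

Checks: |LM| = 8.900 ✓; ∠(LM, MJ) = 90.00° ✓; |MJ| = 19.20 ✓; |PJ| = 45.56 ✓.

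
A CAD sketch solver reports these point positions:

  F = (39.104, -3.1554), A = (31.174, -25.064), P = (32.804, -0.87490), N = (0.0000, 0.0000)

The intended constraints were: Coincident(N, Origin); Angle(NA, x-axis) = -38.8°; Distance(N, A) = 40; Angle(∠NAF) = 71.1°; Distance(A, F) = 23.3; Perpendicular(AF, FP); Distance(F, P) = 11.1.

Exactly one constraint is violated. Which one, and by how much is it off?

Distance(F, P) = 11.1 — off by 4.40.

N = (0.00, 0.00) ✓; NA at -38.80° ✓; |NA| = 40.00 ✓; ∠NAF = 71.10° ✓; |AF| = 23.30 ✓; ∠(AF, FP) = 90.00° ✓; |FP| = 6.700 ✗.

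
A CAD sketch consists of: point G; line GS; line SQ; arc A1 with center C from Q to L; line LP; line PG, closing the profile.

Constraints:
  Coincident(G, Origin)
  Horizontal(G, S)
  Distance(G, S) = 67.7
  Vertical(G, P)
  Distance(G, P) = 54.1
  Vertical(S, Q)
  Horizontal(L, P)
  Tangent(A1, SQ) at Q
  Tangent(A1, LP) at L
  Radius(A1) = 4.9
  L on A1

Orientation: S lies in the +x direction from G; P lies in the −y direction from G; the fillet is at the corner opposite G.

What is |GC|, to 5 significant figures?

79.778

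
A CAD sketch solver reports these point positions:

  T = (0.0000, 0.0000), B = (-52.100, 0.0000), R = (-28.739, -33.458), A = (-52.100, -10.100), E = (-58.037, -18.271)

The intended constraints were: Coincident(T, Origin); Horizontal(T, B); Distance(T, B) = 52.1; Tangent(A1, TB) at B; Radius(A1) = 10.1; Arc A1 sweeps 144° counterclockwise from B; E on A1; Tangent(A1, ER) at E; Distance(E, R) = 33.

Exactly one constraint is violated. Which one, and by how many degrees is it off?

Tangent(A1, ER) at E — off by 8.60°.

T = (0.00, 0.00) ✓; T.y = 0.00, B.y = 0.00 ✓; |TB| = 52.10 ✓; ∠(AB, BT) = 90.00° ✓; |AB| = 10.10 ✓; bearing(A→E) − bearing(A→B) = 144.0° ✓; |AE| = 10.10 ✓; ∠(AE, ER) = 81.40° ✗; |ER| = 33.00 ✓.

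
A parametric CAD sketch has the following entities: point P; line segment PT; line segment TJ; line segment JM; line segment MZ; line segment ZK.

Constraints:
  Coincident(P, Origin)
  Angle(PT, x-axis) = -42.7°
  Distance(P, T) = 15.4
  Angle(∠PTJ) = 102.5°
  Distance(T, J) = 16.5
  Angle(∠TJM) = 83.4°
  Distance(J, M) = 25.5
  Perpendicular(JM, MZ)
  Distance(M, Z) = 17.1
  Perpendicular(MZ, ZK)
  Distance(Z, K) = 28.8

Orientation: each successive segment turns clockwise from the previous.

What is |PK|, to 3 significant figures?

20.5

P is at the origin; PT runs at -42.7° with length 15.4, so T = (11.3, -10.4). ∠PTJ = 102.5° gives TJ at -120° from the x-axis; with |TJ| = 16.5, J = (3.02, -24.7). ∠TJM = 83.4° gives JM at 143° from the x-axis; with |JM| = 25.5, M = (-17.4, -9.43). The perpendicularity gives MZ at right angles to JM, so MZ runs at 53.2°; with |MZ| = 17.1, Z = (-7.16, 4.26). The perpendicularity gives ZK at right angles to MZ, so ZK runs at -36.8°; with |ZK| = 28.8, K = (15.9, -13.0). Then |PK| = |K − P| = 20.5.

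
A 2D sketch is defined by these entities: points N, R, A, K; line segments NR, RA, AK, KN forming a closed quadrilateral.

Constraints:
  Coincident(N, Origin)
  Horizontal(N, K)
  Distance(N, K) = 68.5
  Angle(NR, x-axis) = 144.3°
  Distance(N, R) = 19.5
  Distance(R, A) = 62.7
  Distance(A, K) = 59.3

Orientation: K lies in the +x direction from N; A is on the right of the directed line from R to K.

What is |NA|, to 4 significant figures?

44.30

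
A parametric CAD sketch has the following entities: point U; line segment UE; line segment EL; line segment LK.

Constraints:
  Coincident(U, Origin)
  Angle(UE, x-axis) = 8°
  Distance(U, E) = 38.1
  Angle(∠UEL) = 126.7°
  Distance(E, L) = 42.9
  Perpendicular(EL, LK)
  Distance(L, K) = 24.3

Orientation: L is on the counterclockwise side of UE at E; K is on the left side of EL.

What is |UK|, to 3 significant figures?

66.0

∠UEL = 126.7°, so EL runs at 8.0° + (180° − 126.7°) = 61.3° from the x-axis; with |EL| = 42.9, L = E + 42.9·(cos 61.3°, sin 61.3°) = (58.3, 42.9). EL is perpendicular to LK; with |LK| = 24.3 on the left of EL, K = L + 24.3·(-0.877, 0.480) = (37.0, 54.6). Then |UK| = |K − U| = 66.0.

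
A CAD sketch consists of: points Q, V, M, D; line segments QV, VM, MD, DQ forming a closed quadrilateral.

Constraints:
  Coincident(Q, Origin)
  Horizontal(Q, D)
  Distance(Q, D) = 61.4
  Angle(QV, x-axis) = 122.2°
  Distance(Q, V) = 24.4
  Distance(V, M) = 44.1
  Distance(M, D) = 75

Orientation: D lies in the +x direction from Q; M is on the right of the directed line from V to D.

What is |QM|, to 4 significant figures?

25.34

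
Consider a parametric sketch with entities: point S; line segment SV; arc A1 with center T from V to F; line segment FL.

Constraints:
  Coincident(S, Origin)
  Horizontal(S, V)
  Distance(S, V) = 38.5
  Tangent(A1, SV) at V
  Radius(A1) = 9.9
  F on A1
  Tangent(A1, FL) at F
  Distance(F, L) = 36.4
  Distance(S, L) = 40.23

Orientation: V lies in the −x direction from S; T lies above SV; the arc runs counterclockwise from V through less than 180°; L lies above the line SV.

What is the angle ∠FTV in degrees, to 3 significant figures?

63.3°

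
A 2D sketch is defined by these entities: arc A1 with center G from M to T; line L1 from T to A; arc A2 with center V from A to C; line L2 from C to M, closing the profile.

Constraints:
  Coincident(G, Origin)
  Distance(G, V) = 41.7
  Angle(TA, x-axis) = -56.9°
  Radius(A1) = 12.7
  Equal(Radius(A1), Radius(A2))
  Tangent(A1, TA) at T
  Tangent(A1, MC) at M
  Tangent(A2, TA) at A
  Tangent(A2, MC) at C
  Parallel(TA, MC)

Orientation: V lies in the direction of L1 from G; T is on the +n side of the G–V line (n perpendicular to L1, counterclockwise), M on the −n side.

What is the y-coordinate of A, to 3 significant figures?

-28.0

Tangency of A1 to both parallel lines with radius 12.7 puts T and M at G ± 12.7·n: T = (10.6, 6.94), M = (-10.6, -6.94). Equal radii place A and C the same way about V: A = V + 12.7·n = (33.4, -28.0), C = V − 12.7·n = (12.1, -41.9). So A.y = -28.0.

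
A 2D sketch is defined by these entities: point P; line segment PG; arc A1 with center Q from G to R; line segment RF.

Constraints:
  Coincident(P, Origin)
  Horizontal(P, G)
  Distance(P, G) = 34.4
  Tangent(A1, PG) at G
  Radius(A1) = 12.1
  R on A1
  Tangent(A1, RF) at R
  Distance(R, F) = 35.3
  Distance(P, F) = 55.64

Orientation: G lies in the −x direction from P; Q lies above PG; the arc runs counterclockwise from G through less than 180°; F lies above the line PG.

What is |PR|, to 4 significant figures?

26.24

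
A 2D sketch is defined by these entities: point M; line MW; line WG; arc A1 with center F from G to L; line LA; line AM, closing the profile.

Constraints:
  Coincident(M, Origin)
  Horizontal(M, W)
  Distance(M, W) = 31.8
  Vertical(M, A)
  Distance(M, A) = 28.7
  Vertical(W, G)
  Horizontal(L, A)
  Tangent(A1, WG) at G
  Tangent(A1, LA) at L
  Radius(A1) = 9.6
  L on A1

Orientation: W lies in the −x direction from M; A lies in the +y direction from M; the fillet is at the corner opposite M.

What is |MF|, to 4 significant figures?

29.29

M is at the origin; M and W share the same y with |MW| = 31.8 and W on the −x side, so W = (-31.80, 0.000). M and A share the same x with |MA| = 28.7 and A on the +y side, so A = (0.000, 28.70). The virtual corner opposite M is at (-31.80, 28.70). Tangency of A1 to WG means the radius FG is perpendicular to WG and the tangent condition forces FL to be normal to LA, with radius 9.6, so the center F sits 9.6 in from both sides at F = (-22.20, 19.10). Then |MF| = |F − M| = 29.29.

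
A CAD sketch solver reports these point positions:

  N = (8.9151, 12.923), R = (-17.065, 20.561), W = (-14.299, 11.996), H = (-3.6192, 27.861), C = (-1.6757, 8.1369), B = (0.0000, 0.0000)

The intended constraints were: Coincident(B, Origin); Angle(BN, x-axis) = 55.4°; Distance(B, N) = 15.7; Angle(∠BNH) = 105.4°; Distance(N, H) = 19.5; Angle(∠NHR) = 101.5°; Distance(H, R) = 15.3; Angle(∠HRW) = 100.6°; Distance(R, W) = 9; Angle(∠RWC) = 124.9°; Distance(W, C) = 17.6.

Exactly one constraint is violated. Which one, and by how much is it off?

Distance(W, C) = 17.6 — off by 4.40.

B = (0.00, 0.00) ✓; BN at 55.40° ✓; |BN| = 15.70 ✓; ∠BNH = 105.4° ✓; |NH| = 19.50 ✓; ∠NHR = 101.5° ✓; |HR| = 15.30 ✓; ∠HRW = 100.6° ✓; |RW| = 9.001 ✓; ∠RWC = 124.9° ✓; |WC| = 13.20 ✗.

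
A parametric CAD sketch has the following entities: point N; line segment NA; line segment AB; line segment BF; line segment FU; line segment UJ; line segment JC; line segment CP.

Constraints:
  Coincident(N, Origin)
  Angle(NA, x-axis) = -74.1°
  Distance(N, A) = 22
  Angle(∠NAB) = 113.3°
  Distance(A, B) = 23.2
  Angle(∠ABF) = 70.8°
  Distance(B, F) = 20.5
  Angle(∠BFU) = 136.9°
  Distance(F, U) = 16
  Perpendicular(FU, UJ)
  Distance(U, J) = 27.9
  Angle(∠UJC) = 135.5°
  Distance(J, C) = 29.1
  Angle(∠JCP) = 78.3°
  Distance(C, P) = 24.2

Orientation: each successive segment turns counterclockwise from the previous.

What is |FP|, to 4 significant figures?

33.67

N is at the origin; NA runs at -74.1° with length 22.0, so A = (6.027, -21.16). ∠NAB = 113.3° gives AB at -7.400° from the x-axis; with |AB| = 23.2, B = (29.03, -24.15). ∠ABF = 70.8° gives BF at 101.8° from the x-axis; with |BF| = 20.5, F = (24.84, -4.080). ∠BFU = 136.9° gives FU at 144.9° from the x-axis; with |FU| = 16.0, U = (11.75, 5.120). FU ⟂ UJ, so UJ runs at -125.1°; with |UJ| = 27.9, J = (-4.291, -17.71). ∠UJC = 135.5° gives JC at -80.60° from the x-axis; with |JC| = 29.1, C = (0.4614, -46.42). ∠JCP = 78.3° gives CP at 21.10° from the x-axis; with |CP| = 24.2, P = (23.04, -37.70). Then |FP| = |P − F| = 33.67.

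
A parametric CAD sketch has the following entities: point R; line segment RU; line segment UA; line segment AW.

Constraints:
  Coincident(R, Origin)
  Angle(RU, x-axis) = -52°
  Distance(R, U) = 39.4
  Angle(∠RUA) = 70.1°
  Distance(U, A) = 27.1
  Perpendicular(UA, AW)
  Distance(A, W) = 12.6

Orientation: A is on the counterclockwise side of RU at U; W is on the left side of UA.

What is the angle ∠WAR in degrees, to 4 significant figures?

20.28°

R is at the origin; RU runs at -52.0° with length 39.4, so U = 39.4·(cos -52.0°, sin -52.0°) = (24.26, -31.05). ∠RUA = 70.1°, so UA runs at -52.0° + (180° − 70.1°) = 57.90° from the x-axis; with |UA| = 27.1, A = U + 27.1·(cos 57.90°, sin 57.90°) = (38.66, -8.091). The perpendicularity gives AW at right angles to UA; with |AW| = 12.6 on the left of UA, W = A + 12.6·(-0.8471, 0.5314) = (27.98, -1.395). Then cos ∠WAR = AW·AR / (|AW||AR|), giving 20.28°.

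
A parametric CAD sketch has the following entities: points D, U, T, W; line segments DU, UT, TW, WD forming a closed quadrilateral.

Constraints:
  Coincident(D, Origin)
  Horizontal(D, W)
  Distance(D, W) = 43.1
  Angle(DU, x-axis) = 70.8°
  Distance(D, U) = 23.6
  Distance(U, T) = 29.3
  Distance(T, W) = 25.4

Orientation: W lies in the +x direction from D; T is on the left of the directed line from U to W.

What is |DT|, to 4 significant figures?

44.43

Checks: |UT| = 29.30 ✓; |TW| = 25.40 ✓.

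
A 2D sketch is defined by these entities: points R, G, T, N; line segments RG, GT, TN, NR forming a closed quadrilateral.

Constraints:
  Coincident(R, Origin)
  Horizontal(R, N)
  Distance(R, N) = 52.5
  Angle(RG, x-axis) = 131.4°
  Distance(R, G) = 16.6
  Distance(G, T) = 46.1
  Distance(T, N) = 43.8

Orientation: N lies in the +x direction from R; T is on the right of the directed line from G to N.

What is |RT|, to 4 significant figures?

29.60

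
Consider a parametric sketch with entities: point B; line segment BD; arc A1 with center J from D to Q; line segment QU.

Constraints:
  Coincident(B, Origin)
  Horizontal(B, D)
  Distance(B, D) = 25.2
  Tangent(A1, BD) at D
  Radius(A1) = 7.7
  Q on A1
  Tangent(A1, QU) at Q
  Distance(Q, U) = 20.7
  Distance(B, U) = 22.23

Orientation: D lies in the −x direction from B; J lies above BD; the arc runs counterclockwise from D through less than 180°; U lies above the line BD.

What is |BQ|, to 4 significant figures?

19.06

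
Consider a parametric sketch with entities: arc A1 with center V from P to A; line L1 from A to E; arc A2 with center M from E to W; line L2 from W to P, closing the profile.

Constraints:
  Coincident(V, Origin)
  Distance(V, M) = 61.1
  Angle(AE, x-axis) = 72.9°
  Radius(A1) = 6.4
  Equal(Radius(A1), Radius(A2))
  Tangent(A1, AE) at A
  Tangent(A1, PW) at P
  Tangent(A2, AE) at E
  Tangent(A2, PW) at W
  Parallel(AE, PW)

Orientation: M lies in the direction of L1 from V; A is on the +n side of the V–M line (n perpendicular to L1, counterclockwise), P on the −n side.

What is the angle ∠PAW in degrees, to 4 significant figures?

78.17°

The slot axis is L1's direction at 72.9°, so u = (cos 72.9°, sin 72.9°) = (0.2940, 0.9558) and n = (−sin 72.9°, cos 72.9°) = (-0.9558, 0.2940). V is at the origin and M lies 61.1 along u from V, so M = 61.1·u = (17.97, 58.40). Tangency of A1 to both parallel lines with radius 6.4 puts A and P at V ± 6.4·n: A = (-6.117, 1.882), P = (6.117, -1.882). Equal radii place E and W the same way about M: E = M + 6.4·n = (11.85, 60.28), W = M − 6.4·n = (24.08, 56.52). Then cos ∠PAW = AP·AW / (|AP||AW|), giving 78.17°.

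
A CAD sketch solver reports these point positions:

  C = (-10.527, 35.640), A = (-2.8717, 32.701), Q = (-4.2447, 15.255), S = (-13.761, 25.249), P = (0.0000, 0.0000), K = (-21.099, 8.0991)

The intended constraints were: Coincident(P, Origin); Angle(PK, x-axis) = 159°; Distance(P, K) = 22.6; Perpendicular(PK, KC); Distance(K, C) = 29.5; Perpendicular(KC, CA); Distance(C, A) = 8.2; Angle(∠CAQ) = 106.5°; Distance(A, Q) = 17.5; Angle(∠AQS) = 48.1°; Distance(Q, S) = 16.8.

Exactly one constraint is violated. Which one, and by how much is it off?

Distance(Q, S) = 16.8 — off by 3.00.

P = (0.00, 0.00) ✓; PK at 159.0° ✓; |PK| = 22.60 ✓; ∠(PK, KC) = 90.00° ✓; |KC| = 29.50 ✓; ∠(KC, CA) = 90.00° ✓; |CA| = 8.200 ✓; ∠CAQ = 106.5° ✓; |AQ| = 17.50 ✓; ∠AQS = 48.10° ✓; |QS| = 13.80 ✗.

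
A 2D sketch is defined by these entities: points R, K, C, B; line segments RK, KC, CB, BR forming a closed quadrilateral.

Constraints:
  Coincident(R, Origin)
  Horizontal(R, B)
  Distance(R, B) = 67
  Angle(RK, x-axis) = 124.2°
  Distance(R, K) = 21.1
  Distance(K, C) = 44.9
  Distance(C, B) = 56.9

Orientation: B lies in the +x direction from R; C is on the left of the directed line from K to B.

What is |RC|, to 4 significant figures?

48.38

Checks: R = (0.00, 0.00) ✓; |KC| = 44.90 ✓; |CB| = 56.90 ✓.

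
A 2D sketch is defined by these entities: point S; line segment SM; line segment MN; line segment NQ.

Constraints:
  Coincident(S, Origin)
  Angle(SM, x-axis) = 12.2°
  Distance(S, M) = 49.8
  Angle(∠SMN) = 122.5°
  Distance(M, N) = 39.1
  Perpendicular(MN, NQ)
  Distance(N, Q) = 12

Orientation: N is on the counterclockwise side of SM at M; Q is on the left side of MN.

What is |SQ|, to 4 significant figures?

72.37

S is at the origin; SM runs at 12.2° with length 49.8, so M = 49.8·(cos 12.2°, sin 12.2°) = (48.68, 10.52). ∠SMN = 122.5°, so MN runs at 12.2° + (180° − 122.5°) = 69.70° from the x-axis; with |MN| = 39.1, N = M + 39.1·(cos 69.70°, sin 69.70°) = (62.24, 47.20). MN ⟂ NQ; with |NQ| = 12.0 on the left of MN, Q = N + 12.0·(-0.9379, 0.3469) = (50.99, 51.36). Then |SQ| = |Q − S| = 72.37.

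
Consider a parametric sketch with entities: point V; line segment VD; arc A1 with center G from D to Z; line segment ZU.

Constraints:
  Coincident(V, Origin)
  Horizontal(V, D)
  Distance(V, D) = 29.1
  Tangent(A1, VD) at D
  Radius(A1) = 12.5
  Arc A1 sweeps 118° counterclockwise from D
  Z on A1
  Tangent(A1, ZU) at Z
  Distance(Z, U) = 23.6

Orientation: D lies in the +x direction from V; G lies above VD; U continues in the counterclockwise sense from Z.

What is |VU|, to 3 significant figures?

48.8

On A1, D sits at bearing -90° from G; a 118° counterclockwise sweep puts Z at bearing 28°, so Z = G + 12.5·(cos 28°, sin 28°) = (40.1, 18.4). The tangent condition forces GZ to be normal to ZU, so ZU runs along (−sin 28°, cos 28°); with |ZU| = 23.6, U = (29.1, 39.2). Then |VU| = |U − V| = 48.8.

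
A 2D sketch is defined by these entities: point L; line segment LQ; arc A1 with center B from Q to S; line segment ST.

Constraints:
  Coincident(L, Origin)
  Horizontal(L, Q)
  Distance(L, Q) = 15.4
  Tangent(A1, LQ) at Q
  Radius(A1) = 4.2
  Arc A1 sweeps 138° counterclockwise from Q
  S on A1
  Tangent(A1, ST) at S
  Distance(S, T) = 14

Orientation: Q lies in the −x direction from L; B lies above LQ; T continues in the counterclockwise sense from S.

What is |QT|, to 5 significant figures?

18.335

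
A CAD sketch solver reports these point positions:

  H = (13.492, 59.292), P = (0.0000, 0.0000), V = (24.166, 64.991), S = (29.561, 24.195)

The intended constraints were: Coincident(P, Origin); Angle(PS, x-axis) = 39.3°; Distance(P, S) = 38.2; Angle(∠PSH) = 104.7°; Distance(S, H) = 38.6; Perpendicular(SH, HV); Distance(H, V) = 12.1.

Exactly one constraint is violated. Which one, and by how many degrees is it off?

Perpendicular(SH, HV) — off by 3.50°.

P = (0.00, 0.00) ✓; PS at 39.30° ✓; |PS| = 38.20 ✓; ∠PSH = 104.7° ✓; |SH| = 38.60 ✓; ∠(SH, HV) = 86.50° ✗; |HV| = 12.10 ✓.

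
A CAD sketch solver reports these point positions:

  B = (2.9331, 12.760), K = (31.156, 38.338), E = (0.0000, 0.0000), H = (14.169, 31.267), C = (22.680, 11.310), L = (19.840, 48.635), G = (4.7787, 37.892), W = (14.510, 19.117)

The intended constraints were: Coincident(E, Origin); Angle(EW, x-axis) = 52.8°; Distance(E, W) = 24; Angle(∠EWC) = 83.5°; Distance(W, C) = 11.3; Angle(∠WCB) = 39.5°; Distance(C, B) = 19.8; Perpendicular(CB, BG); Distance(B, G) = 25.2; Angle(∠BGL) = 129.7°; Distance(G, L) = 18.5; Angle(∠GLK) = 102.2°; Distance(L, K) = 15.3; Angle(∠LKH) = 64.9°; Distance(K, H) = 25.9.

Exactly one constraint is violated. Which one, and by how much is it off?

Distance(K, H) = 25.9 — off by 7.50.

E = (0.00, 0.00) ✓; EW at 52.80° ✓; |EW| = 24.00 ✓; ∠EWC = 83.50° ✓; |WC| = 11.30 ✓; ∠WCB = 39.50° ✓; |CB| = 19.80 ✓; ∠(CB, BG) = 90.00° ✓; |BG| = 25.20 ✓; ∠BGL = 129.7° ✓; |GL| = 18.50 ✓; ∠GLK = 102.2° ✓; |LK| = 15.30 ✓; ∠LKH = 64.90° ✓; |KH| = 18.40 ✗.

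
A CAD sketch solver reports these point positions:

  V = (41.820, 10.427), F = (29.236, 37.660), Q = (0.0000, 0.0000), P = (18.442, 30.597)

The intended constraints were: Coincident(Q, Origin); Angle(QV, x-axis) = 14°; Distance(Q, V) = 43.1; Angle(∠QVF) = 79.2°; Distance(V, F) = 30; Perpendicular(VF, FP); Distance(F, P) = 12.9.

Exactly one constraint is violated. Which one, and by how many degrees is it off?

Perpendicular(VF, FP) — off by 8.40°.

Q = (0.00, 0.00) ✓; QV at 14.00° ✓; |QV| = 43.10 ✓; ∠QVF = 79.20° ✓; |VF| = 30.00 ✓; ∠(VF, FP) = 98.40° ✗; |FP| = 12.90 ✓.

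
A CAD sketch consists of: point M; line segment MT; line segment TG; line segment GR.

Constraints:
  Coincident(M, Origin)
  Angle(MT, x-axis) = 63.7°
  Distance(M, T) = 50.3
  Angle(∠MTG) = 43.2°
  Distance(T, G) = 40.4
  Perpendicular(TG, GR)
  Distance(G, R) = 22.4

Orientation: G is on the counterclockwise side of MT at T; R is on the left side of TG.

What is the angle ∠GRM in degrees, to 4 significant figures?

162.8°

M is at the origin; MT runs at 63.7° with length 50.3, so T = 50.3·(cos 63.7°, sin 63.7°) = (22.29, 45.09). ∠MTG = 43.2°, so TG runs at 63.7° + (180° − 43.2°) = 200.5° from the x-axis; with |TG| = 40.4, G = T + 40.4·(cos 200.5°, sin 200.5°) = (-15.56, 30.94). TG ⟂ GR; with |GR| = 22.4 on the left of TG, R = G + 22.4·(0.3502, -0.9367) = (-7.710, 9.963). Then cos ∠GRM = RG·RM / (|RG||RM|), giving 162.8°.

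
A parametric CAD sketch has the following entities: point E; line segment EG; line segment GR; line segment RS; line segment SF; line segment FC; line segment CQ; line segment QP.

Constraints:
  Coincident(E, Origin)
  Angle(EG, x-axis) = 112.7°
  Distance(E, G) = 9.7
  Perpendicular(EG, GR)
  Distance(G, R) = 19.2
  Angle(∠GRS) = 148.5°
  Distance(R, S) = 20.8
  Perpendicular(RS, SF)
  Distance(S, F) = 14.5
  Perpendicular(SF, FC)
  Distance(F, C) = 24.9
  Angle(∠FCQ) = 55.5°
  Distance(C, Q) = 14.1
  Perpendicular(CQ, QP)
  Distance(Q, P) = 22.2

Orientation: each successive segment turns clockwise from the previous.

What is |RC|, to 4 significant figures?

15.07

E is at the origin; EG runs at 112.7° with length 9.7, so G = (-3.743, 8.949). The perpendicularity gives GR at right angles to EG, so GR runs at 22.70°; with |GR| = 19.2, R = (13.97, 16.36). ∠GRS = 148.5° gives RS at -8.800° from the x-axis; with |RS| = 20.8, S = (34.52, 13.18). The perpendicularity gives SF at right angles to RS, so SF runs at -98.80°; with |SF| = 14.5, F = (32.31, -1.153). SF ⟂ FC, so FC runs at 171.2°; with |FC| = 24.9, C = (7.699, 2.656). Then |RC| = |C − R| = 15.07.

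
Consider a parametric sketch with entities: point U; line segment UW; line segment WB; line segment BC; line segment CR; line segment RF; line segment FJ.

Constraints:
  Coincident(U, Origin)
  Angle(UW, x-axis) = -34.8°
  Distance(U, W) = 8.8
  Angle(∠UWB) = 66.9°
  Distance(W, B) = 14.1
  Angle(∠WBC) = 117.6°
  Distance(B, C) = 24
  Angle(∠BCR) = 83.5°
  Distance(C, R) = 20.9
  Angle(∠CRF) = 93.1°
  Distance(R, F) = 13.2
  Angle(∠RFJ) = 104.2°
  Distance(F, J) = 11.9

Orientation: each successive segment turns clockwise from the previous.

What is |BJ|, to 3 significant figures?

10.4

U is at the origin; UW runs at -34.8° with length 8.8, so W = (7.23, -5.02). ∠UWB = 66.9° gives WB at -148° from the x-axis; with |WB| = 14.1, B = (-4.72, -12.5). ∠WBC = 117.6° gives BC at 150° from the x-axis; with |BC| = 24.0, C = (-25.4, -0.406). ∠BCR = 83.5° gives CR at 53.2° from the x-axis; with |CR| = 20.9, R = (-12.9, 16.3). ∠CRF = 93.1° gives RF at -33.7° from the x-axis; with |RF| = 13.2, F = (-1.94, 9.01). ∠RFJ = 104.2° gives FJ at -109° from the x-axis; with |FJ| = 11.9, J = (-5.91, -2.21). Then |BJ| = |J − B| = 10.4.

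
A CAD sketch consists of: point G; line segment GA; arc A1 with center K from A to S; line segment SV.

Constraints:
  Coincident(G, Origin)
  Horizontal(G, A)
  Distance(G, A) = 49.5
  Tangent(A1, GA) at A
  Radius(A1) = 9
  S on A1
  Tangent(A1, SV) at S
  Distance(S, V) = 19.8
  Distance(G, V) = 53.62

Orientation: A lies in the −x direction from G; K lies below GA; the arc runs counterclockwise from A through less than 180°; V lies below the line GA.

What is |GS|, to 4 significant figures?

58.42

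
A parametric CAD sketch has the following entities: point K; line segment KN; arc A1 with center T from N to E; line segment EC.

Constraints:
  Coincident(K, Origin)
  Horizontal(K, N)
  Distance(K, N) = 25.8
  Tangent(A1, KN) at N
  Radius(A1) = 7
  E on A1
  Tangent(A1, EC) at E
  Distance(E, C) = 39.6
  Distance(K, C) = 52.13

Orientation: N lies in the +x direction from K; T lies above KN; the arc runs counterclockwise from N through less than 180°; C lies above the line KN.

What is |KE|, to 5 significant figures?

33.733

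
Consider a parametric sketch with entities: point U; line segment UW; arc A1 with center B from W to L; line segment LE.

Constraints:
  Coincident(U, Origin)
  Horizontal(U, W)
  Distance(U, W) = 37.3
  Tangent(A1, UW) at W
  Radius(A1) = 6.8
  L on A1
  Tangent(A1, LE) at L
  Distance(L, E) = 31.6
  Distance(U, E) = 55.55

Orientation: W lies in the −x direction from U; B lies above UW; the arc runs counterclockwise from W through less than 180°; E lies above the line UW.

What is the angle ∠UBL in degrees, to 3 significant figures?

26.4°

Checks: |BL| = 6.800 ✓; ∠(BL, LE) = 90.00° ✓; |LE| = 31.60 ✓; |UE| = 55.55 ✓.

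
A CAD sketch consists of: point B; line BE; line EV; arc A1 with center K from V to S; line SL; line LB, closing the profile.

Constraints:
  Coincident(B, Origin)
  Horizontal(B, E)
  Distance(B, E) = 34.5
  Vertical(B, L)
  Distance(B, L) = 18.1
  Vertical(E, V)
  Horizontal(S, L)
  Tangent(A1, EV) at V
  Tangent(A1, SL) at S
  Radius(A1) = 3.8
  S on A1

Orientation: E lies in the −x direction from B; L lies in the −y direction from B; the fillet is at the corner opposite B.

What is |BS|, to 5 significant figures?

35.638

The virtual corner opposite B is at (-34.500, -18.100). The tangent condition forces KV to be normal to EV and since A1 is tangent to SL there, KS ⟂ SL, with radius 3.8, so the center K sits 3.8 in from both sides at K = (-30.700, -14.300). That places the tangent points at V = (-34.500, -14.300) on EV and S = (-30.700, -18.100) on SL. Then |BS| = |S − B| = 35.638.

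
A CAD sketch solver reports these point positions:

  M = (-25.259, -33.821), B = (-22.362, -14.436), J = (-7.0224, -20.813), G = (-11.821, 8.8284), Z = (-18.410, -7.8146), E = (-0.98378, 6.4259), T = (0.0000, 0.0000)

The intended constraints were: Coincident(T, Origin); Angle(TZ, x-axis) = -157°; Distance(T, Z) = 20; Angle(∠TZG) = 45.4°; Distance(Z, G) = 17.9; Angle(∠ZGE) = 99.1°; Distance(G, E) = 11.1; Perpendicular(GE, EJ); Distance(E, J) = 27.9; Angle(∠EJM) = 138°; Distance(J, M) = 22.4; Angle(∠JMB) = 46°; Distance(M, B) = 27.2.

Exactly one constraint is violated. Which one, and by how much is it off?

Distance(M, B) = 27.2 — off by 7.60.

T = (0.00, 0.00) ✓; TZ at -157.0° ✓; |TZ| = 20.00 ✓; ∠TZG = 45.40° ✓; |ZG| = 17.90 ✓; ∠ZGE = 99.10° ✓; |GE| = 11.10 ✓; ∠(GE, EJ) = 90.00° ✓; |EJ| = 27.90 ✓; ∠EJM = 138.0° ✓; |JM| = 22.40 ✓; ∠JMB = 46.00° ✓; |MB| = 19.60 ✗.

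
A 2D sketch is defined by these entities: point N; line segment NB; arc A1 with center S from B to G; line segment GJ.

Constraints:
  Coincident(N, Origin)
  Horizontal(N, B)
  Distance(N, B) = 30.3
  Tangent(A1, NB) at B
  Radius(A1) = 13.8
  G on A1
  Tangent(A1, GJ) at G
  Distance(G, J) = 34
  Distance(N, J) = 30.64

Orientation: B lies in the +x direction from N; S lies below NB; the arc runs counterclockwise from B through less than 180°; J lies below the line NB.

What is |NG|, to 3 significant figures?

20.4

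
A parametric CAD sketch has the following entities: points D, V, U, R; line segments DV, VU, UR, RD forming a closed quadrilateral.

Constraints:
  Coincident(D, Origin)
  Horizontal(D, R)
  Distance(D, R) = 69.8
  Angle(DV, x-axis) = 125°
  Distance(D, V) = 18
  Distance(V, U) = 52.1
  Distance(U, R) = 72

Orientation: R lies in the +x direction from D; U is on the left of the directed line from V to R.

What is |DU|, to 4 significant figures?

59.41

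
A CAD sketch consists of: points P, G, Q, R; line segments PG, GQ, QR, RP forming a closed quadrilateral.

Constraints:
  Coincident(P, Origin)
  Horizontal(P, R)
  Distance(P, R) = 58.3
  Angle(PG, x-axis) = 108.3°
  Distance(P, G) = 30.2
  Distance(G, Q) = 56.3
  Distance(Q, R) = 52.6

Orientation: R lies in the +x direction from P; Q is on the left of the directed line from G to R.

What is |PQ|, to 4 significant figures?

65.79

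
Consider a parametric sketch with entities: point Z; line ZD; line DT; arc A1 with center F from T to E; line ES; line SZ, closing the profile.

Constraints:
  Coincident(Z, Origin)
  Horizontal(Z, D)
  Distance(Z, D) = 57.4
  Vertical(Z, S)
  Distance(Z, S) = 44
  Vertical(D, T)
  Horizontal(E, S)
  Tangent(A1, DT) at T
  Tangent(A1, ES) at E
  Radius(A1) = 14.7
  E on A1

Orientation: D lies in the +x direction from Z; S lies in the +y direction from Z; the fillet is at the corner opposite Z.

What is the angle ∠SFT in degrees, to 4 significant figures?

161.0°

Z is at the origin; Z and D share the same y with |ZD| = 57.4 and D on the +x side, so D = (57.40, 0.000). ZS is vertical with |ZS| = 44.0 and S on the +y side, so S = (0.000, 44.00). The virtual corner opposite Z is at (57.40, 44.00). Tangency of A1 to DT means the radius FT is perpendicular to DT and the tangent condition forces FE to be normal to ES, with radius 14.7, so the center F sits 14.7 in from both sides at F = (42.70, 29.30). That places the tangent points at T = (57.40, 29.30) on DT and E = (42.70, 44.00) on ES. Then cos ∠SFT = FS·FT / (|FS||FT|), giving 161.0°.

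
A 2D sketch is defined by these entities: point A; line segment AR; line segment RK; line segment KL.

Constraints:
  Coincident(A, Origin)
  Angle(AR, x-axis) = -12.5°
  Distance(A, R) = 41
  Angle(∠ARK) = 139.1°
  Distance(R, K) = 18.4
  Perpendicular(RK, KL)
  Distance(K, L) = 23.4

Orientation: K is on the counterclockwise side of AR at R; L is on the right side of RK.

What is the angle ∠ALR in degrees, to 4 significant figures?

6.330°

A is at the origin; AR runs at -12.5° with length 41.0, so R = 41.0·(cos -12.5°, sin -12.5°) = (40.03, -8.874). ∠ARK = 139.1°, so RK runs at -12.5° + (180° − 139.1°) = 28.40° from the x-axis; with |RK| = 18.4, K = R + 18.4·(cos 28.40°, sin 28.40°) = (56.21, -0.1225). RK ⟂ KL; with |KL| = 23.4 on the right of RK, L = K + 23.4·(0.4756, -0.8796) = (67.34, -20.71). Then cos ∠ALR = LA·LR / (|LA||LR|), giving 6.330°.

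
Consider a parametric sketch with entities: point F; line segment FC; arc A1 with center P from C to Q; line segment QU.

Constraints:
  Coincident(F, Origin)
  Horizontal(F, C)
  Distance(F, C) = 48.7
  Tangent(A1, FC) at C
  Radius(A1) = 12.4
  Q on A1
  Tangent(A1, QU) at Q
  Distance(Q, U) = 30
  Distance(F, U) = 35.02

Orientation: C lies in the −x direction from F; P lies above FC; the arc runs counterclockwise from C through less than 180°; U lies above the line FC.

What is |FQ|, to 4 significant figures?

39.22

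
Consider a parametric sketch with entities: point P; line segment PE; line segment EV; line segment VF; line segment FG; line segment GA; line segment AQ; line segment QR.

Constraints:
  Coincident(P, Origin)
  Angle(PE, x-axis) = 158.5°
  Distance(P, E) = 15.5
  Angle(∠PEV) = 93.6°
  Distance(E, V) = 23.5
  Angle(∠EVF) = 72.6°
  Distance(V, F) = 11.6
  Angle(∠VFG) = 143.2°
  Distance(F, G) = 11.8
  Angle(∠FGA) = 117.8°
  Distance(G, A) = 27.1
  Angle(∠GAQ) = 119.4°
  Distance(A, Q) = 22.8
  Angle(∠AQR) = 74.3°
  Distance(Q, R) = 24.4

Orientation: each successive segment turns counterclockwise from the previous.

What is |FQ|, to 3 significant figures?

44.8

P is at the origin; PE runs at 158.5° with length 15.5, so E = (-14.4, 5.68). ∠PEV = 93.6° gives EV at -115° from the x-axis; with |EV| = 23.5, V = (-24.4, -15.6). ∠EVF = 72.6° gives VF at -7.70° from the x-axis; with |VF| = 11.6, F = (-12.9, -17.2). ∠VFG = 143.2° gives FG at 29.1° from the x-axis; with |FG| = 11.8, G = (-2.58, -11.4). ∠FGA = 117.8° gives GA at 91.3° from the x-axis; with |GA| = 27.1, A = (-3.20, 15.7). ∠GAQ = 119.4° gives AQ at 152° from the x-axis; with |AQ| = 22.8, Q = (-23.3, 26.4). Then |FQ| = |Q − F| = 44.8.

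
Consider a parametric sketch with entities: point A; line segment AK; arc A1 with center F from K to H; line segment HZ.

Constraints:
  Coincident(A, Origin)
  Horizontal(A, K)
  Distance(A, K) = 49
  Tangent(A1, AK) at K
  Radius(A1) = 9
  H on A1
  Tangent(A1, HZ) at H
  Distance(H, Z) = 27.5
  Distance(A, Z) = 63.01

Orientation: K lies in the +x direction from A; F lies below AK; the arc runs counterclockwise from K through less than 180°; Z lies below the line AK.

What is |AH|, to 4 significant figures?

42.38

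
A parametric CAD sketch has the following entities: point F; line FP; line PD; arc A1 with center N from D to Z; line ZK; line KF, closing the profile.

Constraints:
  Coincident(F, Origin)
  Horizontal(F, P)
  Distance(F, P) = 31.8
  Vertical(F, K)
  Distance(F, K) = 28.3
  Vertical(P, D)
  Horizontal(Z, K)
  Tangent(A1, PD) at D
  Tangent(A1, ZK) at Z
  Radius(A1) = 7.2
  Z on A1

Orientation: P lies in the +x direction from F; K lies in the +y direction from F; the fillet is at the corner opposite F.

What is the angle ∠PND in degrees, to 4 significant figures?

71.16°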